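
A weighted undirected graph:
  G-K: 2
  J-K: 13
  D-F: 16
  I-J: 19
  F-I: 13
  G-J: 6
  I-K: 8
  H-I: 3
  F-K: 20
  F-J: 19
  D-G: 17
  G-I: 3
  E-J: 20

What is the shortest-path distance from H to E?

Checking several routes:
H - I - K - G - J - E: 3 + 8 + 2 + 6 + 20 = 39
H - I - G - J - E: 3 + 3 + 6 + 20 = 32
H - I - G - K - J - E: 3 + 3 + 2 + 13 + 20 = 41
Shortest: 32.

32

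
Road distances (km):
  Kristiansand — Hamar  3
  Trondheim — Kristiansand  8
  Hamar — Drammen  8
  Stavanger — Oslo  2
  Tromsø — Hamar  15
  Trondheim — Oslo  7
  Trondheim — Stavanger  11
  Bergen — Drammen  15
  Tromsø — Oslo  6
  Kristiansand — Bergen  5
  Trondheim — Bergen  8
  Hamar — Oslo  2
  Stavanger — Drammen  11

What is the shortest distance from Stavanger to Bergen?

12

Some routes from Stavanger to Bergen:
Stavanger-Trondheim-Bergen: 11 + 8 = 19
Stavanger-Oslo-Hamar-Kristiansand-Bergen: 2 + 2 + 3 + 5 = 12
Stavanger-Oslo-Trondheim-Kristiansand-Bergen: 2 + 7 + 8 + 5 = 22
Stavanger-Oslo-Trondheim-Bergen: 2 + 7 + 8 = 17
Stavanger-Trondheim-Kristiansand-Bergen: 11 + 8 + 5 = 24
Stavanger-Oslo-Hamar-Kristiansand-Trondheim-Bergen: 2 + 2 + 3 + 8 + 8 = 23
Shortest: 12 km.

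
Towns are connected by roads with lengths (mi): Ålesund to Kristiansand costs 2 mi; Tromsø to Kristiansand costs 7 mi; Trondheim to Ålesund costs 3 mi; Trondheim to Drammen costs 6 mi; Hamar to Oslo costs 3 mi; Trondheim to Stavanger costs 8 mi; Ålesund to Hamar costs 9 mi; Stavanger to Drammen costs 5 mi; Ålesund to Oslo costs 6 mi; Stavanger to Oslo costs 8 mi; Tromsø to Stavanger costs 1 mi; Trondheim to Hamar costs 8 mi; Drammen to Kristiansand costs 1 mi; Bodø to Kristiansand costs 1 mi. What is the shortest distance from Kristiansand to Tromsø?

7

Some routes from Kristiansand to Tromsø:
Kristiansand → Drammen → Trondheim → Stavanger → Tromsø: 1 + 6 + 8 + 1 = 16
Kristiansand → Drammen → Stavanger → Tromsø: 1 + 5 + 1 = 7
Kristiansand → Ålesund → Trondheim → Stavanger → Tromsø: 2 + 3 + 8 + 1 = 14
Kristiansand → Tromsø: 7
Best route has total 7 mi.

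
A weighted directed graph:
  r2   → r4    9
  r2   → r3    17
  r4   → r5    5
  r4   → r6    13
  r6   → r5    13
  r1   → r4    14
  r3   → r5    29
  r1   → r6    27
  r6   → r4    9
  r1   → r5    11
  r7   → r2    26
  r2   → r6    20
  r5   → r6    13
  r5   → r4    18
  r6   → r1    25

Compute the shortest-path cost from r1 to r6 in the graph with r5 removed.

Paths from r1 to r6 avoiding r5:
r1→r6: 27
r1→r4→r6: 14 + 13 = 27
Shortest: 27.

27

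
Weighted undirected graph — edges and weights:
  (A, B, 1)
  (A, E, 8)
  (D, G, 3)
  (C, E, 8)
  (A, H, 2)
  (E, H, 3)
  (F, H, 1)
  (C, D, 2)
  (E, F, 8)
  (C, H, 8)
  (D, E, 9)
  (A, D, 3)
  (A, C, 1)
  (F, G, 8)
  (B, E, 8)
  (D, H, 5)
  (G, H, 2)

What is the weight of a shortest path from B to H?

3

A few of the B→H routes:
B -> A -> D -> H: 1 + 3 + 5 = 9
B -> A -> D -> G -> H: 1 + 3 + 3 + 2 = 9
B -> A -> C -> D -> H: 1 + 1 + 2 + 5 = 9
B -> A -> C -> D -> G -> H: 1 + 1 + 2 + 3 + 2 = 9
B -> A -> H: 1 + 2 = 3
B -> A -> C -> H: 1 + 1 + 8 = 10
The minimum is 3.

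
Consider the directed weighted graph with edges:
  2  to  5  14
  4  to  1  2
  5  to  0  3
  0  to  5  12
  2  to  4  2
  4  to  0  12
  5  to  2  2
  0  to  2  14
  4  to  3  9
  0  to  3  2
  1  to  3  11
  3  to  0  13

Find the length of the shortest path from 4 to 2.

Routes from 4 to 2:
4→3→0→2: 9 + 13 + 14 = 36
4→1→3→0→2: 2 + 11 + 13 + 14 = 40
4→3→0→5→2: 9 + 13 + 12 + 2 = 36
4→0→5→2: 12 + 12 + 2 = 26
4→1→3→0→5→2: 2 + 11 + 13 + 12 + 2 = 40
4→0→2: 12 + 14 = 26
Best route has total 26.

26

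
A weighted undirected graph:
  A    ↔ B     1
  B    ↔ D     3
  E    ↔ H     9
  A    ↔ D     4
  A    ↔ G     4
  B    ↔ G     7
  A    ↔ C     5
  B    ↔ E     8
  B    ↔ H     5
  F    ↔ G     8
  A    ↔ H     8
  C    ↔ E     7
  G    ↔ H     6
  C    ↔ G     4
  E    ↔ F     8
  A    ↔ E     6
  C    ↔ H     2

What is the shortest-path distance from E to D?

10

Checking several routes:
E - B - A - D: 8 + 1 + 4 = 13
E - B - D: 8 + 3 = 11
E - C - A - B - D: 7 + 5 + 1 + 3 = 16
E - A - D: 6 + 4 = 10
E - A - B - D: 6 + 1 + 3 = 10
Shortest: 10.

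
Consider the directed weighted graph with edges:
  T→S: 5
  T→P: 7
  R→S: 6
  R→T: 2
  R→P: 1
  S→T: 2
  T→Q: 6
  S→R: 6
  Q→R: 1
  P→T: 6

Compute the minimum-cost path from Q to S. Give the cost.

Routes from Q to S:
Q - R - P - T - S: 1 + 1 + 6 + 5 = 13
Q - R - T - S: 1 + 2 + 5 = 8
Q - R - S: 1 + 6 = 7
Best route has total 7.

7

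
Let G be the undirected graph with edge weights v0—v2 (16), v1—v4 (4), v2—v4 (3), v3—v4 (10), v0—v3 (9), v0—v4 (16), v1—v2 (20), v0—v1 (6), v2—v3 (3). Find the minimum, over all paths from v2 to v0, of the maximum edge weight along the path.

6

Checking several routes:
v2→v3→v4→v0: max(3, 10, 16) = 16
v2→v3→v4→v1→v0: max(3, 10, 4, 6) = 10
v2→v4→v3→v0: max(3, 10, 9) = 10
v2→v3→v0: max(3, 9) = 9
v2→v4→v1→v0: max(3, 4, 6) = 6
Best route has worst link 6.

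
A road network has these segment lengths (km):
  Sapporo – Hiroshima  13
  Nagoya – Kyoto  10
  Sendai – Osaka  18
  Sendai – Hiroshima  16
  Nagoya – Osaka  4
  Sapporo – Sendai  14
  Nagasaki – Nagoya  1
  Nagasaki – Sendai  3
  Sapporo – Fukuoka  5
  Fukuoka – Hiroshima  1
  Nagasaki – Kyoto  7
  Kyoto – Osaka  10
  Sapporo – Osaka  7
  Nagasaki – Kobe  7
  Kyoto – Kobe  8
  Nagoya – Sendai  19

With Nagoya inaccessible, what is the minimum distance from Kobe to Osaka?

18

Checking several routes:
Kobe→Nagasaki→Kyoto→Osaka: 7 + 7 + 10 = 24
Kobe→Nagasaki→Sendai→Sapporo→Osaka: 7 + 3 + 14 + 7 = 31
Kobe→Kyoto→Osaka: 8 + 10 = 18
Kobe→Nagasaki→Sendai→Osaka: 7 + 3 + 18 = 28
Best route has total 18 km.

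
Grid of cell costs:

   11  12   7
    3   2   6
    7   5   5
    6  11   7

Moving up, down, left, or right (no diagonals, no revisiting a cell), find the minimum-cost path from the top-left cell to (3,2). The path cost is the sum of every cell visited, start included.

33

Take (0,0) → (1,0) → (1,1) → (2,1) → (2,2) → (3,2) for a total of 11 + 3 + 2 + 5 + 5 + 7 = 33.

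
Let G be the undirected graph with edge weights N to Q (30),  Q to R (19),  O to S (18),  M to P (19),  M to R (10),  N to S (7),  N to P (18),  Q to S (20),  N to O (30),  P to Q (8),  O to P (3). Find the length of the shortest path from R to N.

Comparing a few candidate routes:
R -> M -> P -> N: 10 + 19 + 18 = 47
R -> Q -> P -> O -> S -> N: 19 + 8 + 3 + 18 + 7 = 55
R -> Q -> P -> N: 19 + 8 + 18 = 45
R -> Q -> S -> N: 19 + 20 + 7 = 46
R -> Q -> N: 19 + 30 = 49
The minimum is 45.

45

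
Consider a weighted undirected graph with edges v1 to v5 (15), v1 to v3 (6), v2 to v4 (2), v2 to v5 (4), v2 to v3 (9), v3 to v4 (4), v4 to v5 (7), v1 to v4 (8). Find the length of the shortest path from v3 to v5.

Comparing a few candidate routes:
v3-v2-v5: 9 + 4 = 13
v3-v4-v2-v5: 4 + 2 + 4 = 10
v3-v2-v4-v5: 9 + 2 + 7 = 18
v3-v4-v5: 4 + 7 = 11
The minimum is 10.

10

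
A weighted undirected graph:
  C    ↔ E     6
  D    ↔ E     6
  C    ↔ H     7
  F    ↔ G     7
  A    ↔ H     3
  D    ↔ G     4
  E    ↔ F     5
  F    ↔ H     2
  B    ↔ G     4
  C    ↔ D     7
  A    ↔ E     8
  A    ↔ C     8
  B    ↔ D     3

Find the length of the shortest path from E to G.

A few of the E→G routes:
E -> F -> G: 5 + 7 = 12
E -> C -> D -> G: 6 + 7 + 4 = 17
E -> D -> B -> G: 6 + 3 + 4 = 13
E -> D -> G: 6 + 4 = 10
The minimum is 10.

10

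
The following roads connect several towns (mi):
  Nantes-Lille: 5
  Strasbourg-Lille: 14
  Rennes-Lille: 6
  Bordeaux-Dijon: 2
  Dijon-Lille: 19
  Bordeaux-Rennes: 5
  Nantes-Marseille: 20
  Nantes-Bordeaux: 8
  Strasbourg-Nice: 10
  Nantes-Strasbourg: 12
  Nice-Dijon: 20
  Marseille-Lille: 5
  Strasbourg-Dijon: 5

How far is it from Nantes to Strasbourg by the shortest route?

12

A few of the Nantes→Strasbourg routes:
Nantes-Lille-Dijon-Strasbourg: 5 + 19 + 5 = 29
Nantes-Lille-Rennes-Bordeaux-Dijon-Strasbourg: 5 + 6 + 5 + 2 + 5 = 23
Nantes-Lille-Strasbourg: 5 + 14 = 19
Nantes-Strasbourg: 12
Nantes-Bordeaux-Dijon-Strasbourg: 8 + 2 + 5 = 15
The minimum is 12 mi.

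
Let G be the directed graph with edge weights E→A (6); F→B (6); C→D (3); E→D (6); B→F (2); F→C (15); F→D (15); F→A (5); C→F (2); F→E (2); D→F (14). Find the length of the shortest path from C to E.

4

Paths from C to E:
C -> F -> E: 2 + 2 = 4
C -> D -> F -> E: 3 + 14 + 2 = 19
Best route has total 4.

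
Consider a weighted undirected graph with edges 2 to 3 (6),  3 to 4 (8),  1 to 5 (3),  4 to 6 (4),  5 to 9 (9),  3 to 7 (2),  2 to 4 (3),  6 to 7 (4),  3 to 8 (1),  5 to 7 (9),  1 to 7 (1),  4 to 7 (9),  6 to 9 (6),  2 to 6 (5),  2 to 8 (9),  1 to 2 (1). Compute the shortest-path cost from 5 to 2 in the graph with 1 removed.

17

A few of the 5→2 routes:
5 -> 7 -> 6 -> 4 -> 2: 9 + 4 + 4 + 3 = 20
5 -> 7 -> 3 -> 2: 9 + 2 + 6 = 17
5 -> 7 -> 6 -> 2: 9 + 4 + 5 = 18
Best route has total 17.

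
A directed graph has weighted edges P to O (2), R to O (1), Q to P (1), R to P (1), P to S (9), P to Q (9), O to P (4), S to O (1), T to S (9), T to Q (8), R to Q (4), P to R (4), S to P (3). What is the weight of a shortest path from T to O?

10

Some routes from T to O:
T -> S -> O: 9 + 1 = 10
T -> Q -> P -> O: 8 + 1 + 2 = 11
T -> Q -> P -> R -> O: 8 + 1 + 4 + 1 = 14
T -> S -> P -> O: 9 + 3 + 2 = 14
The minimum is 10.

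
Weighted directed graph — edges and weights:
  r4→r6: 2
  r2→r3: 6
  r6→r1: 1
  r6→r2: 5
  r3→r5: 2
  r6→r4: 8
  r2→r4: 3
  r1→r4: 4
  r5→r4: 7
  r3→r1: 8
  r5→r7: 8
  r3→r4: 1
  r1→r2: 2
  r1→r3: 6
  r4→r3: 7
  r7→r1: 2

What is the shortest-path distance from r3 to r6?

Paths from r3 to r6:
r3-r1-r4-r6: 8 + 4 + 2 = 14
r3-r5-r7-r1-r4-r6: 2 + 8 + 2 + 4 + 2 = 18
r3-r5-r4-r6: 2 + 7 + 2 = 11
r3-r5-r7-r1-r2-r4-r6: 2 + 8 + 2 + 2 + 3 + 2 = 19
r3-r4-r6: 1 + 2 = 3
r3-r1-r2-r4-r6: 8 + 2 + 3 + 2 = 15
Best route has total 3.

3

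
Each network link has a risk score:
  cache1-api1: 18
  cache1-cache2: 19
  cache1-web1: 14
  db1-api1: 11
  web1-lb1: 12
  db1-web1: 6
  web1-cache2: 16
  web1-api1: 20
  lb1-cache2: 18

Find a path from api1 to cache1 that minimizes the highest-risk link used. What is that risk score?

A few of the api1→cache1 routes:
api1 - web1 - lb1 - cache2 - cache1: max(20, 12, 18, 19) = 20
api1 - web1 - cache1: max(20, 14) = 20
api1 - db1 - web1 - cache1: max(11, 6, 14) = 14
api1 - db1 - web1 - lb1 - cache2 - cache1: max(11, 6, 12, 18, 19) = 19
api1 - db1 - web1 - cache2 - cache1: max(11, 6, 16, 19) = 19
api1 - cache1: max(18) = 18
Best route has worst link 14.

14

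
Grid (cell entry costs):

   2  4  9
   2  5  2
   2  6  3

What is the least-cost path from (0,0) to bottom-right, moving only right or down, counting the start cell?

Cheapest: r0c0 -> r1c0 -> r1c1 -> r1c2 -> r2c2
  2 + 2 + 5 + 2 + 3 = 14

14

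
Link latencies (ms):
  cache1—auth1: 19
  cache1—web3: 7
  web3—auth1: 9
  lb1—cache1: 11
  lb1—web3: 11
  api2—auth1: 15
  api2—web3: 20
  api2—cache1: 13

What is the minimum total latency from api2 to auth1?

15

Checking several routes:
api2 -> web3 -> cache1 -> auth1: 20 + 7 + 19 = 46
api2 -> cache1 -> web3 -> auth1: 13 + 7 + 9 = 29
api2 -> cache1 -> auth1: 13 + 19 = 32
api2 -> cache1 -> lb1 -> web3 -> auth1: 13 + 11 + 11 + 9 = 44
api2 -> auth1: 15
api2 -> web3 -> auth1: 20 + 9 = 29
The minimum is 15 ms.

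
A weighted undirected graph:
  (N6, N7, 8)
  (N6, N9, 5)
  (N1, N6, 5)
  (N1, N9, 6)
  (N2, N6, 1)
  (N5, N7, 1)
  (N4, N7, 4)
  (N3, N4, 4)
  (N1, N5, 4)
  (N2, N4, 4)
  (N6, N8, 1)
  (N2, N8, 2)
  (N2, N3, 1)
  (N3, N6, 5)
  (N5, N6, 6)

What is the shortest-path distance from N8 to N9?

A few of the N8→N9 routes:
N8 - N6 - N9: 1 + 5 = 6
N8 - N6 - N1 - N9: 1 + 5 + 6 = 12
N8 - N2 - N6 - N1 - N9: 2 + 1 + 5 + 6 = 14
N8 - N2 - N3 - N6 - N9: 2 + 1 + 5 + 5 = 13
N8 - N2 - N6 - N9: 2 + 1 + 5 = 8
N8 - N6 - N5 - N1 - N9: 1 + 6 + 4 + 6 = 17
Shortest: 6.

6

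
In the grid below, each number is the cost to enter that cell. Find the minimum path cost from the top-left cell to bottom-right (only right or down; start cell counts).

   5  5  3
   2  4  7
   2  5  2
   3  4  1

Best path: r0c0 r1c0 r2c0 r2c1 r2c2 r3c2
Cost: 5 + 2 + 2 + 5 + 2 + 1 = 17
For comparison, the top-then-right route costs 23.

17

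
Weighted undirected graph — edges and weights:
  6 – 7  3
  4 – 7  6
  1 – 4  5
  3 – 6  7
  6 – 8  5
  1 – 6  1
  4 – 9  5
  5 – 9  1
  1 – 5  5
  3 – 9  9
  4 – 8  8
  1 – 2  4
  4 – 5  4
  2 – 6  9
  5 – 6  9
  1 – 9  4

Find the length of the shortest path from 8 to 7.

8

A few of the 8→7 routes:
8→6→1→5→4→7: 5 + 1 + 5 + 4 + 6 = 21
8→6→1→4→7: 5 + 1 + 5 + 6 = 17
8→6→7: 5 + 3 = 8
8→4→7: 8 + 6 = 14
8→6→1→9→4→7: 5 + 1 + 4 + 5 + 6 = 21
8→4→1→6→7: 8 + 5 + 1 + 3 = 17
Shortest: 8.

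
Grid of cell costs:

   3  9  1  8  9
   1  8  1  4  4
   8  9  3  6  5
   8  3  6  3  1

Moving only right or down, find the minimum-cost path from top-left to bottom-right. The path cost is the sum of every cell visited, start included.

One optimal route is r0c0 -> r1c0 -> r1c1 -> r1c2 -> r2c2 -> r2c3 -> r3c3 -> r3c4.
Its cost is 3 + 1 + 8 + 1 + 3 + 6 + 3 + 1 = 26.
For comparison, the top-then-right route costs 40.

26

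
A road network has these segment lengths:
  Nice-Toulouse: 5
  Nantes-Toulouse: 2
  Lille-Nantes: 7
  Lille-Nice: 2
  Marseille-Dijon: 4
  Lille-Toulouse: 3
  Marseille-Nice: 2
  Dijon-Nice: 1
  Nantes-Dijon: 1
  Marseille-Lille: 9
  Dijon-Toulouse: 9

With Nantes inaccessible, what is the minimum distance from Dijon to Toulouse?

A few of the Dijon→Toulouse routes:
Dijon - Toulouse: 9
Dijon - Nice - Lille - Toulouse: 1 + 2 + 3 = 6
Dijon - Marseille - Nice - Lille - Toulouse: 4 + 2 + 2 + 3 = 11
Dijon - Marseille - Nice - Toulouse: 4 + 2 + 5 = 11
Dijon - Nice - Toulouse: 1 + 5 = 6
Best route has total 6.

6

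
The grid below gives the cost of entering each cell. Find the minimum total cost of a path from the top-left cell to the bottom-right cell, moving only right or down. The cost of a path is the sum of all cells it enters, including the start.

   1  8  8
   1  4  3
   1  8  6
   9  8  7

Best path: (0,0) -> (1,0) -> (1,1) -> (1,2) -> (2,2) -> (3,2)
Cost: 1 + 1 + 4 + 3 + 6 + 7 = 22
(Top row then right column would cost 33.)

22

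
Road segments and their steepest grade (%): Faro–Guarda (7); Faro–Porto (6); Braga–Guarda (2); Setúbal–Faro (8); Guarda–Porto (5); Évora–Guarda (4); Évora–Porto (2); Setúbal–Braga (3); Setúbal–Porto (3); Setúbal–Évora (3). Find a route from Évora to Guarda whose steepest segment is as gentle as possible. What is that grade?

3

Checking several routes:
Évora - Setúbal - Porto - Guarda: max(3, 3, 5) = 5
Évora - Guarda: max(4) = 4
Évora - Porto - Setúbal - Braga - Guarda: max(2, 3, 3, 2) = 3
Évora - Porto - Guarda: max(2, 5) = 5
Évora - Setúbal - Braga - Guarda: max(3, 3, 2) = 3
Smallest bottleneck: 3%.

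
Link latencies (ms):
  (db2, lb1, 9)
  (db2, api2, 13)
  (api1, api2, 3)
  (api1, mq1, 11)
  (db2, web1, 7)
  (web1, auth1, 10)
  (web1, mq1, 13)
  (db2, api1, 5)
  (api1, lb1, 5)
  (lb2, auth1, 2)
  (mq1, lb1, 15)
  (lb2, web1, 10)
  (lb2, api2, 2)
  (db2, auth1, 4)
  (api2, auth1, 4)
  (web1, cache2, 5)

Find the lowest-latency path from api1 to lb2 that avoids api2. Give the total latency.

11

Checking several routes:
api1 → db2 → auth1 → lb2: 5 + 4 + 2 = 11
api1 → lb1 → db2 → auth1 → lb2: 5 + 9 + 4 + 2 = 20
api1 → db2 → web1 → lb2: 5 + 7 + 10 = 22
api1 → db2 → web1 → auth1 → lb2: 5 + 7 + 10 + 2 = 24
The minimum is 11 ms.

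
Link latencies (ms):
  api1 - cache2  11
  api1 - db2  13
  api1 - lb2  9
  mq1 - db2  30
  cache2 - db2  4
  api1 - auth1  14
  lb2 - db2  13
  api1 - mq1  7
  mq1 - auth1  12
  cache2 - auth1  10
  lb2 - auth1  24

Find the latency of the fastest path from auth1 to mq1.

12

A few of the auth1→mq1 routes:
auth1 -> cache2 -> api1 -> mq1: 10 + 11 + 7 = 28
auth1 -> mq1: 12
auth1 -> cache2 -> db2 -> api1 -> mq1: 10 + 4 + 13 + 7 = 34
auth1 -> api1 -> mq1: 14 + 7 = 21
Shortest: 12 ms.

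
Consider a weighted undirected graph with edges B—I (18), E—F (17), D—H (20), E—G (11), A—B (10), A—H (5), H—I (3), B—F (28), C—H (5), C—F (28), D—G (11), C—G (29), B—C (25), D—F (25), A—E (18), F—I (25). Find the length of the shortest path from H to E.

A few of the H→E routes:
H -> C -> G -> E: 5 + 29 + 11 = 45
H -> I -> F -> E: 3 + 25 + 17 = 45
H -> I -> B -> A -> E: 3 + 18 + 10 + 18 = 49
H -> A -> E: 5 + 18 = 23
H -> D -> G -> E: 20 + 11 + 11 = 42
Best route has total 23.

23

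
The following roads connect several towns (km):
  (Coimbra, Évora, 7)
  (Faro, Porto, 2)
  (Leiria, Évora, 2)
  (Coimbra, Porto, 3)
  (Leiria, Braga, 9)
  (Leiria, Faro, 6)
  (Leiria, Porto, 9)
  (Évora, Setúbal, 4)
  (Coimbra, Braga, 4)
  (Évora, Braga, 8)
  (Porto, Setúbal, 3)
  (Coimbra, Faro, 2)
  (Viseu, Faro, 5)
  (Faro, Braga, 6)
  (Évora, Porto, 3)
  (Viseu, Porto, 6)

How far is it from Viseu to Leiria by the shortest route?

Comparing a few candidate routes:
Viseu-Porto-Faro-Leiria: 6 + 2 + 6 = 14
Viseu-Porto-Évora-Leiria: 6 + 3 + 2 = 11
Viseu-Faro-Leiria: 5 + 6 = 11
Viseu-Faro-Porto-Évora-Leiria: 5 + 2 + 3 + 2 = 12
The minimum is 11 km.

11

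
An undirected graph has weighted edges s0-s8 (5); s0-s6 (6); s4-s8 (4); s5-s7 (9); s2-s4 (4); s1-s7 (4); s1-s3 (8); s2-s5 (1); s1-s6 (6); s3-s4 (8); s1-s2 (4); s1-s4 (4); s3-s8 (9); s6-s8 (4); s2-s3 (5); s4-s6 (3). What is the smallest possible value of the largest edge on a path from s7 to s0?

5

Comparing a few candidate routes:
s7→s1→s2→s4→s6→s8→s0: max(4, 4, 4, 3, 4, 5) = 5
s7→s1→s2→s4→s8→s0: max(4, 4, 4, 4, 5) = 5
s7→s1→s4→s6→s8→s0: max(4, 4, 3, 4, 5) = 5
s7→s1→s4→s8→s0: max(4, 4, 4, 5) = 5
Smallest bottleneck: 5.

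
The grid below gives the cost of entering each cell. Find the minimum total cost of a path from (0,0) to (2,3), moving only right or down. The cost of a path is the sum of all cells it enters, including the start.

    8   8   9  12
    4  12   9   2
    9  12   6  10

Take r0c0 r1c0 r1c1 r1c2 r1c3 r2c3 for a total of 8 + 4 + 12 + 9 + 2 + 10 = 45.

45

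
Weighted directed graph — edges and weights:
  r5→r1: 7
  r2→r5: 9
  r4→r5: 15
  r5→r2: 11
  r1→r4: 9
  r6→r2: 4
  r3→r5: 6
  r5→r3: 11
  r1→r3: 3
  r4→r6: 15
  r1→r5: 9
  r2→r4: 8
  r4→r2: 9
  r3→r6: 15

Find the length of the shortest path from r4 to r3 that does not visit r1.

26

Candidate routes:
r4 - r2 - r5 - r3: 9 + 9 + 11 = 29
r4 - r5 - r3: 15 + 11 = 26
r4 - r6 - r2 - r5 - r3: 15 + 4 + 9 + 11 = 39
Best route has total 26.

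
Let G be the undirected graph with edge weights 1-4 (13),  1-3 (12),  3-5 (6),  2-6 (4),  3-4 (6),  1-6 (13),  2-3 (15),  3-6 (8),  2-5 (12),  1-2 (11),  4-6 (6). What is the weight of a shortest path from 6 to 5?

14

A few of the 6→5 routes:
6 -> 2 -> 5: 4 + 12 = 16
6 -> 4 -> 3 -> 5: 6 + 6 + 6 = 18
6 -> 3 -> 5: 8 + 6 = 14
The minimum is 14.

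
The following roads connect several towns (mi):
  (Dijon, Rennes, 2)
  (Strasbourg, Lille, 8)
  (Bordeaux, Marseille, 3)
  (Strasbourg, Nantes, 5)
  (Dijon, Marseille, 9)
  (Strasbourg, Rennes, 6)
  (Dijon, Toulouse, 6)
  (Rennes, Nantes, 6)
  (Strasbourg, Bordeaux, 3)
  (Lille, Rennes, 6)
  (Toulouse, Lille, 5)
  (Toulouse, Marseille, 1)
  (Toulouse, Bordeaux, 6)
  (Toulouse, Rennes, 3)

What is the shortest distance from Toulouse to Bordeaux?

A few of the Toulouse→Bordeaux routes:
Toulouse - Rennes - Strasbourg - Bordeaux: 3 + 6 + 3 = 12
Toulouse - Lille - Strasbourg - Bordeaux: 5 + 8 + 3 = 16
Toulouse - Bordeaux: 6
Toulouse - Marseille - Bordeaux: 1 + 3 = 4
The minimum is 4 mi.

4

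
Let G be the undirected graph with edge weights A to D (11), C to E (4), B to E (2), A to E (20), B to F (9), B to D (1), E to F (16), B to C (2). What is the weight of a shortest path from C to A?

Paths from C to A:
C -> E -> A: 4 + 20 = 24
C -> B -> D -> A: 2 + 1 + 11 = 14
C -> B -> E -> A: 2 + 2 + 20 = 24
C -> B -> F -> E -> A: 2 + 9 + 16 + 20 = 47
C -> E -> B -> D -> A: 4 + 2 + 1 + 11 = 18
C -> E -> F -> B -> D -> A: 4 + 16 + 9 + 1 + 11 = 41
Best route has total 14.

14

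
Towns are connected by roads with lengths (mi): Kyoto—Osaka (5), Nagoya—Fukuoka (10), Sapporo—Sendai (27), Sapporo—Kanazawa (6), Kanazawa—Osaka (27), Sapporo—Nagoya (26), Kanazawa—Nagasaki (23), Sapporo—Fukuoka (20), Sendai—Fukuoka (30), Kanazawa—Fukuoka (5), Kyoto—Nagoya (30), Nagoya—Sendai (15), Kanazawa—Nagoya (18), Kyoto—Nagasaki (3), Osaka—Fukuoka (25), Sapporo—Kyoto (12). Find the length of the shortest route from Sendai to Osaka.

44

Comparing a few candidate routes:
Sendai - Nagoya - Fukuoka - Kanazawa - Sapporo - Kyoto - Osaka: 15 + 10 + 5 + 6 + 12 + 5 = 53
Sendai - Nagoya - Kyoto - Osaka: 15 + 30 + 5 = 50
Sendai - Nagoya - Fukuoka - Osaka: 15 + 10 + 25 = 50
Sendai - Sapporo - Kyoto - Osaka: 27 + 12 + 5 = 44
Sendai - Fukuoka - Osaka: 30 + 25 = 55
Sendai - Nagoya - Kanazawa - Sapporo - Kyoto - Osaka: 15 + 18 + 6 + 12 + 5 = 56
Shortest: 44 mi.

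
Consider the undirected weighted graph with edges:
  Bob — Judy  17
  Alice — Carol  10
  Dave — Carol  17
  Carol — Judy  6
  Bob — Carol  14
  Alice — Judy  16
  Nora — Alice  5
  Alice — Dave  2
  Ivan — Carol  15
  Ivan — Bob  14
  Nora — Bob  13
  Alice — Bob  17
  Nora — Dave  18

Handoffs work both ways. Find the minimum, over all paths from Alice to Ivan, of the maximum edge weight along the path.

14

Some routes from Alice to Ivan:
Alice -> Nora -> Bob -> Carol -> Ivan: max(5, 13, 14, 15) = 15
Alice -> Carol -> Bob -> Ivan: max(10, 14, 14) = 14
Alice -> Judy -> Carol -> Ivan: max(16, 6, 15) = 16
Alice -> Carol -> Ivan: max(10, 15) = 15
Alice -> Judy -> Carol -> Bob -> Ivan: max(16, 6, 14, 14) = 16
Alice -> Nora -> Bob -> Ivan: max(5, 13, 14) = 14
Best route has worst link 14.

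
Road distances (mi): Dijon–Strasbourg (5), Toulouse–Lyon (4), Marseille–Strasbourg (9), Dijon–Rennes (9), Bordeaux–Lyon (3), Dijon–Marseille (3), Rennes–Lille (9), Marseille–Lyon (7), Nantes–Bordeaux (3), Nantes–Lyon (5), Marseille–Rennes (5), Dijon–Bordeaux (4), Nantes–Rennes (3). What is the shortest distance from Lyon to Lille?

A few of the Lyon→Lille routes:
Lyon-Bordeaux-Nantes-Rennes-Lille: 3 + 3 + 3 + 9 = 18
Lyon-Marseille-Rennes-Lille: 7 + 5 + 9 = 21
Lyon-Nantes-Rennes-Lille: 5 + 3 + 9 = 17
Lyon-Bordeaux-Dijon-Marseille-Rennes-Lille: 3 + 4 + 3 + 5 + 9 = 24
The minimum is 17 mi.

17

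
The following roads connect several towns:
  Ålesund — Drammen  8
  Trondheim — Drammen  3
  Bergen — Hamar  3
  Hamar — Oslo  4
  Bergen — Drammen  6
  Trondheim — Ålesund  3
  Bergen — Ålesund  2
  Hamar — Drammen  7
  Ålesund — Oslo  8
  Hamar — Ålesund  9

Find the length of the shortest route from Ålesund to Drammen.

6

Some routes from Ålesund to Drammen:
Ålesund → Bergen → Drammen: 2 + 6 = 8
Ålesund → Bergen → Hamar → Drammen: 2 + 3 + 7 = 12
Ålesund → Drammen: 8
Ålesund → Trondheim → Drammen: 3 + 3 = 6
Ålesund → Hamar → Drammen: 9 + 7 = 16
Best route has total 6.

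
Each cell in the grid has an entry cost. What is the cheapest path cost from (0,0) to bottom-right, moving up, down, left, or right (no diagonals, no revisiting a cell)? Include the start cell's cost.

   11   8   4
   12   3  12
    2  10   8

40

One optimal route is [0,0] → [0,1] → [1,1] → [2,1] → [2,2].
Its cost is 11 + 8 + 3 + 10 + 8 = 40.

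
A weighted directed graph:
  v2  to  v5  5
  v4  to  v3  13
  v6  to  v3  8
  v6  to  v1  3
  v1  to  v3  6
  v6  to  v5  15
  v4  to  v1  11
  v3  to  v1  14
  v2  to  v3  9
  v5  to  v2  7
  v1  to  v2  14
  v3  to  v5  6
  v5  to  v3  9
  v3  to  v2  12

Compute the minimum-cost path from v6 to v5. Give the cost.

A few of the v6→v5 routes:
v6→v1→v3→v5: 3 + 6 + 6 = 15
v6→v3→v5: 8 + 6 = 14
v6→v5: 15
Shortest: 14.

14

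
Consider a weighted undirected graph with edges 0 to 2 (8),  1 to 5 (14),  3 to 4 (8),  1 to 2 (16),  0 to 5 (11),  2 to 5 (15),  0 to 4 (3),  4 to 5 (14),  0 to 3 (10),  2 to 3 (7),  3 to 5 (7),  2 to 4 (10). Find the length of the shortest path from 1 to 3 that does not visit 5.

23

Routes from 1 to 3 avoiding 5:
1 - 2 - 3: 16 + 7 = 23
1 - 2 - 0 - 3: 16 + 8 + 10 = 34
1 - 2 - 4 - 0 - 3: 16 + 10 + 3 + 10 = 39
1 - 2 - 4 - 3: 16 + 10 + 8 = 34
1 - 2 - 0 - 4 - 3: 16 + 8 + 3 + 8 = 35
Best route has total 23.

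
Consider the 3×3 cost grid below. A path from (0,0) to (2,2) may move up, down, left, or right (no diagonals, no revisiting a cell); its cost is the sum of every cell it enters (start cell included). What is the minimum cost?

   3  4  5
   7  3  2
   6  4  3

Best path: (0,0) (0,1) (1,1) (1,2) (2,2)
Cost: 3 + 4 + 3 + 2 + 3 = 15

15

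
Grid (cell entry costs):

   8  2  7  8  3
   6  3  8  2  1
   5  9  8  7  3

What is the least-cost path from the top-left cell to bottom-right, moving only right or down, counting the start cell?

Take [0,0] → [0,1] → [1,1] → [1,2] → [1,3] → [1,4] → [2,4] for a total of 8 + 2 + 3 + 8 + 2 + 1 + 3 = 27.
For comparison, the top-then-right route costs 32.

27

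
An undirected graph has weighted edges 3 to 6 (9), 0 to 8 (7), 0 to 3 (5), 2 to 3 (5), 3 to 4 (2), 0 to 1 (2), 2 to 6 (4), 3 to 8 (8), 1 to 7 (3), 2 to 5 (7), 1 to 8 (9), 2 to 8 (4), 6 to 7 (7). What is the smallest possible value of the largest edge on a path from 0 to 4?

5

Checking several routes:
0 -> 8 -> 2 -> 3 -> 4: max(7, 4, 5, 2) = 7
0 -> 1 -> 7 -> 6 -> 2 -> 3 -> 4: max(2, 3, 7, 4, 5, 2) = 7
0 -> 3 -> 4: max(5, 2) = 5
Smallest bottleneck: 5.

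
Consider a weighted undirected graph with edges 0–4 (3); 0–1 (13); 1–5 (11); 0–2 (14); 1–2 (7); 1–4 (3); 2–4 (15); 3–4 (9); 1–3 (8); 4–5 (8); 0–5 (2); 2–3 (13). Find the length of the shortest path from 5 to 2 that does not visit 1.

Routes from 5 to 2 avoiding 1:
5 - 0 - 4 - 2: 2 + 3 + 15 = 20
5 - 0 - 2: 2 + 14 = 16
5 - 4 - 0 - 2: 8 + 3 + 14 = 25
5 - 4 - 2: 8 + 15 = 23
5 - 0 - 4 - 3 - 2: 2 + 3 + 9 + 13 = 27
5 - 4 - 3 - 2: 8 + 9 + 13 = 30
Best route has total 16.

16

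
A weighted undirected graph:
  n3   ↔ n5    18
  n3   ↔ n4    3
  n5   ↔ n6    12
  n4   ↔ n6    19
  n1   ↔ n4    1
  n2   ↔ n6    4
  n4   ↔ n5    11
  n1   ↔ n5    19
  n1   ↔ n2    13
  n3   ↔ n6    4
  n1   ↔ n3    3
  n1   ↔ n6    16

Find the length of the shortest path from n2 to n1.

11

Some routes from n2 to n1:
n2 -> n6 -> n3 -> n1: 4 + 4 + 3 = 11
n2 -> n6 -> n1: 4 + 16 = 20
n2 -> n6 -> n3 -> n4 -> n1: 4 + 4 + 3 + 1 = 12
n2 -> n1: 13
The minimum is 11.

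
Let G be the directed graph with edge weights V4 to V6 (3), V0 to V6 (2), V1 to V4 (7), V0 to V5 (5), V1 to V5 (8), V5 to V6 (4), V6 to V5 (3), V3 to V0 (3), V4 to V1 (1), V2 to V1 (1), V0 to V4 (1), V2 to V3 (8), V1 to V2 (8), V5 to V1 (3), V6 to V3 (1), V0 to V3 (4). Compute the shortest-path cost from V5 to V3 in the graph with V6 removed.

19

Candidate routes:
V5-V1-V2-V3: 3 + 8 + 8 = 19
Shortest: 19.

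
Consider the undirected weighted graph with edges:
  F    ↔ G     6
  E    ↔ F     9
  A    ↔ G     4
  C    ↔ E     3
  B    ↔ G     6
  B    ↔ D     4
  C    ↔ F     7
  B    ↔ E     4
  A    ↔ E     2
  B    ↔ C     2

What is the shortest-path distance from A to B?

Comparing a few candidate routes:
A - E - C - B: 2 + 3 + 2 = 7
A - E - F - C - B: 2 + 9 + 7 + 2 = 20
A - G - B: 4 + 6 = 10
A - G - F - C - B: 4 + 6 + 7 + 2 = 19
A - E - B: 2 + 4 = 6
Best route has total 6.

6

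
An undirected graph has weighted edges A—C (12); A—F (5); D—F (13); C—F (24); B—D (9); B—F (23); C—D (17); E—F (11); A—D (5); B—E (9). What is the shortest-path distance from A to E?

16

Comparing a few candidate routes:
A-D-B-E: 5 + 9 + 9 = 23
A-F-D-B-E: 5 + 13 + 9 + 9 = 36
A-F-E: 5 + 11 = 16
A-D-F-E: 5 + 13 + 11 = 29
The minimum is 16.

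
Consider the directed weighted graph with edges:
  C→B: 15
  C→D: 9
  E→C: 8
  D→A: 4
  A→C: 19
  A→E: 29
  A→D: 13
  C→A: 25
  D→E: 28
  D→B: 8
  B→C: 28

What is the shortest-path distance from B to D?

Routes from B to D:
B → C → A → D: 28 + 25 + 13 = 66
B → C → D: 28 + 9 = 37
Best route has total 37.

37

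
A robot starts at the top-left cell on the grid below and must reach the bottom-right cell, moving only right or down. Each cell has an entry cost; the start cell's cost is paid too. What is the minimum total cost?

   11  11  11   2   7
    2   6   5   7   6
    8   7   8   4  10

Best path: (0,0) -> (1,0) -> (1,1) -> (1,2) -> (1,3) -> (2,3) -> (2,4)
Cost: 11 + 2 + 6 + 5 + 7 + 4 + 10 = 45

45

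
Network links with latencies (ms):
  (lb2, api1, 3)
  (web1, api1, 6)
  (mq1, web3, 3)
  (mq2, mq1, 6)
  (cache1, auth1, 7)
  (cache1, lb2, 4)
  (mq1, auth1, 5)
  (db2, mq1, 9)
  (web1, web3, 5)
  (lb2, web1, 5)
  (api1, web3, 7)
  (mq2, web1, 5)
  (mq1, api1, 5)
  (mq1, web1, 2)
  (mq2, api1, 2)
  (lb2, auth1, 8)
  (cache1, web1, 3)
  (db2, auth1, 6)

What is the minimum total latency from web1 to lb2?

5

Comparing a few candidate routes:
web1-api1-lb2: 6 + 3 = 9
web1-lb2: 5
web1-cache1-lb2: 3 + 4 = 7
The minimum is 5 ms.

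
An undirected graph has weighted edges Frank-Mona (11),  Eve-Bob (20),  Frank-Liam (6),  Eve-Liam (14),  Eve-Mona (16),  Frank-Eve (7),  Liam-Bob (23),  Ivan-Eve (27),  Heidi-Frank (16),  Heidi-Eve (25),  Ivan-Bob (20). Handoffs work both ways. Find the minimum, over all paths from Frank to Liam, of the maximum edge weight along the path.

6

Checking several routes:
Frank -> Mona -> Eve -> Liam: max(11, 16, 14) = 16
Frank -> Eve -> Liam: max(7, 14) = 14
Frank -> Liam: max(6) = 6
The minimum achievable maximum is 6.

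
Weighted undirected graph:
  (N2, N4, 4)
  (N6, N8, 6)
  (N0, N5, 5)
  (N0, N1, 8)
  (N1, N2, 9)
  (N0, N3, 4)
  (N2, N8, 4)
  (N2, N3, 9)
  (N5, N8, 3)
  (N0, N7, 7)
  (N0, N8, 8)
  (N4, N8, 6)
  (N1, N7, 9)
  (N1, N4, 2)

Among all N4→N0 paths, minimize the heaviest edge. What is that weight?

Comparing a few candidate routes:
N4 → N8 → N5 → N0: max(6, 3, 5) = 6
N4 → N2 → N8 → N0: max(4, 4, 8) = 8
N4 → N2 → N8 → N5 → N0: max(4, 4, 3, 5) = 5
Best route has worst link 5.

5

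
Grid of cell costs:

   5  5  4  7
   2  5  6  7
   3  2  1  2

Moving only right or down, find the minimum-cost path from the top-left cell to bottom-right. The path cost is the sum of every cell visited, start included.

15

One optimal route is [0,0] [1,0] [2,0] [2,1] [2,2] [2,3].
Its cost is 5 + 2 + 3 + 2 + 1 + 2 = 15.
(Top row then right column would cost 30.)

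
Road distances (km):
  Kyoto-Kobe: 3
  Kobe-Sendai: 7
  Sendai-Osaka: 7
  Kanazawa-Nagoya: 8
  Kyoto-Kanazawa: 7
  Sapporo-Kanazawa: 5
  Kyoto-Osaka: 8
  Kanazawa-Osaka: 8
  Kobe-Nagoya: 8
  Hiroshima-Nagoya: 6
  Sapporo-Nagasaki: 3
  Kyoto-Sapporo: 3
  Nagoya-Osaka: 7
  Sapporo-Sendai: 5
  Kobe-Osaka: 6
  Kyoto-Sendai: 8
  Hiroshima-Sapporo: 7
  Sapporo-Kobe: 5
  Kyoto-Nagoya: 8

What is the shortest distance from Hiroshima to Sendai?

12

A few of the Hiroshima→Sendai routes:
Hiroshima-Sapporo-Kobe-Sendai: 7 + 5 + 7 = 19
Hiroshima-Sapporo-Kyoto-Sendai: 7 + 3 + 8 = 18
Hiroshima-Sapporo-Sendai: 7 + 5 = 12
The minimum is 12 km.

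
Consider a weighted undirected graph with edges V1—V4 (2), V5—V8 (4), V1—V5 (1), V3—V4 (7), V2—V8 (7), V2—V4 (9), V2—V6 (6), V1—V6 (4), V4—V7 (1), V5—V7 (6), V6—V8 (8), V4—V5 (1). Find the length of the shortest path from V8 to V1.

Comparing a few candidate routes:
V8 -> V6 -> V1: 8 + 4 = 12
V8 -> V5 -> V4 -> V1: 4 + 1 + 2 = 7
V8 -> V5 -> V1: 4 + 1 = 5
The minimum is 5.

5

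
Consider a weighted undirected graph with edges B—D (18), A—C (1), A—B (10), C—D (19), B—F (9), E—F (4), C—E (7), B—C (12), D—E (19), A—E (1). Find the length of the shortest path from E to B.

11

Comparing a few candidate routes:
E -> F -> B: 4 + 9 = 13
E -> A -> C -> B: 1 + 1 + 12 = 14
E -> C -> A -> B: 7 + 1 + 10 = 18
E -> C -> B: 7 + 12 = 19
E -> D -> B: 19 + 18 = 37
E -> A -> B: 1 + 10 = 11
Shortest: 11.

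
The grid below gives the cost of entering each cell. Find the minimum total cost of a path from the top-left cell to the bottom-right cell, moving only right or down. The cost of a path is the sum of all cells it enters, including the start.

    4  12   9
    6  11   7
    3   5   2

Path r0c0 r1c0 r2c0 r2c1 r2c2: 4 + 6 + 3 + 5 + 2 = 20.

20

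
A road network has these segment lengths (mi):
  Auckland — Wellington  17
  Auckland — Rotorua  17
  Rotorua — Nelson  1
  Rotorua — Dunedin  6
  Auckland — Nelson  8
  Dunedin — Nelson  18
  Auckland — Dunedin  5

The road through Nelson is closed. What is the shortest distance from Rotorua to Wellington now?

28

Routes from Rotorua to Wellington avoiding Nelson:
Rotorua→Auckland→Wellington: 17 + 17 = 34
Rotorua→Dunedin→Auckland→Wellington: 6 + 5 + 17 = 28
The minimum is 28 mi.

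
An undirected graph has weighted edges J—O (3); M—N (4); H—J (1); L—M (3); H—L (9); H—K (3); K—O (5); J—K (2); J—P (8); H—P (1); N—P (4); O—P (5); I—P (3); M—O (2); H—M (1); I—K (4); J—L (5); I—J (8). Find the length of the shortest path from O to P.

Comparing a few candidate routes:
O -> M -> H -> P: 2 + 1 + 1 = 4
O -> P: 5
O -> J -> H -> P: 3 + 1 + 1 = 5
O -> K -> J -> H -> P: 5 + 2 + 1 + 1 = 9
The minimum is 4.

4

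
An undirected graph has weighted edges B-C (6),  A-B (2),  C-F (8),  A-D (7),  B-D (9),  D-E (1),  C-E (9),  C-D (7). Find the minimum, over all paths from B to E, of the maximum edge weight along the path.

7

A few of the B→E routes:
B - C - D - E: max(6, 7, 1) = 7
B - D - E: max(9, 1) = 9
B - D - C - E: max(9, 7, 9) = 9
B - A - D - E: max(2, 7, 1) = 7
Smallest bottleneck: 7.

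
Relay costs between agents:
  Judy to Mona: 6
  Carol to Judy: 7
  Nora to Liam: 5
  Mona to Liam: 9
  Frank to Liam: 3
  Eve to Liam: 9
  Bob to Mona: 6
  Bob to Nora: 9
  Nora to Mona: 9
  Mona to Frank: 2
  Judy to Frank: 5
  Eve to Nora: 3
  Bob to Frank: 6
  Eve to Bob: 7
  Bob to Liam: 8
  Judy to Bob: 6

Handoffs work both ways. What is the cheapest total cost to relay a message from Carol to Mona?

13

Some routes from Carol to Mona:
Carol - Judy - Frank - Mona: 7 + 5 + 2 = 14
Carol - Judy - Mona: 7 + 6 = 13
Carol - Judy - Bob - Mona: 7 + 6 + 6 = 19
Carol - Judy - Frank - Liam - Mona: 7 + 5 + 3 + 9 = 24
Carol - Judy - Bob - Frank - Mona: 7 + 6 + 6 + 2 = 21
Shortest: 13.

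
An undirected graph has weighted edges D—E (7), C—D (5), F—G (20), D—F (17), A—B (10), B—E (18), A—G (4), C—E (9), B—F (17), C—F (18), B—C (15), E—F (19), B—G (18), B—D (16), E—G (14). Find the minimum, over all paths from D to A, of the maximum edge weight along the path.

14

Some routes from D to A:
D -> C -> E -> G -> A: max(5, 9, 14, 4) = 14
D -> C -> B -> A: max(5, 15, 10) = 15
D -> E -> C -> B -> A: max(7, 9, 15, 10) = 15
D -> E -> G -> A: max(7, 14, 4) = 14
The minimum achievable maximum is 14.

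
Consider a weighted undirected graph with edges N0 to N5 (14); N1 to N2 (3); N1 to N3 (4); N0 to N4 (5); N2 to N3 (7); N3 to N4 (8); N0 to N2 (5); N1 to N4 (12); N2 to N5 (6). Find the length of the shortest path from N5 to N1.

9

A few of the N5→N1 routes:
N5 - N2 - N0 - N4 - N1: 6 + 5 + 5 + 12 = 28
N5 - N2 - N3 - N1: 6 + 7 + 4 = 17
N5 - N0 - N2 - N1: 14 + 5 + 3 = 22
N5 - N2 - N1: 6 + 3 = 9
Best route has total 9.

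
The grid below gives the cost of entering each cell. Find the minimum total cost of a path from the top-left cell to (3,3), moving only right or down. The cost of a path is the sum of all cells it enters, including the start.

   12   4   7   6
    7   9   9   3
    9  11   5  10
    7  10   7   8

Cheapest: r0c0 r0c1 r0c2 r0c3 r1c3 r2c3 r3c3
  12 + 4 + 7 + 6 + 3 + 10 + 8 = 50

50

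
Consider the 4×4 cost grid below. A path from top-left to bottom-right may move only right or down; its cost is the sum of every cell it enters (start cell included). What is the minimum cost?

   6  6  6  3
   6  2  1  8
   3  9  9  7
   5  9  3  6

33

Cheapest: (0,0)→(0,1)→(1,1)→(1,2)→(2,2)→(3,2)→(3,3)
  6 + 6 + 2 + 1 + 9 + 3 + 6 = 33
(Top row then right column would cost 42.)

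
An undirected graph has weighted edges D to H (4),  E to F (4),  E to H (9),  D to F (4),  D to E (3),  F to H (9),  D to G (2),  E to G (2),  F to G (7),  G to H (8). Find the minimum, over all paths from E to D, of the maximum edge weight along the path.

Some routes from E to D:
E→D: max(3) = 3
E→F→D: max(4, 4) = 4
E→F→G→D: max(4, 7, 2) = 7
E→G→F→D: max(2, 7, 4) = 7
E→G→D: max(2, 2) = 2
Smallest bottleneck: 2.

2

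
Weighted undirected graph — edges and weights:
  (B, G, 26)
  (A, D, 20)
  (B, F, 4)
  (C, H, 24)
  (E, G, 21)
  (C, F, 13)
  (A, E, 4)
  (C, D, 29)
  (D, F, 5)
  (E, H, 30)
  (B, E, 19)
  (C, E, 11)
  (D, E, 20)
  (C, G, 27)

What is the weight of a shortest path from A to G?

Comparing a few candidate routes:
A → D → F → B → G: 20 + 5 + 4 + 26 = 55
A → E → C → G: 4 + 11 + 27 = 42
A → E → B → G: 4 + 19 + 26 = 49
A → E → G: 4 + 21 = 25
Shortest: 25.

25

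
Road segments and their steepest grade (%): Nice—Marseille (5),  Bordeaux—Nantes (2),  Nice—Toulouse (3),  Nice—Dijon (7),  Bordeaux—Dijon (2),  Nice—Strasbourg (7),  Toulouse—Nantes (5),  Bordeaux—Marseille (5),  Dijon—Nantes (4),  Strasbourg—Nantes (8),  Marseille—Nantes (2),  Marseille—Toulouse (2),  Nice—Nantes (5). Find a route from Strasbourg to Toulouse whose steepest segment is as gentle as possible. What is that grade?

A few of the Strasbourg→Toulouse routes:
Strasbourg -> Nice -> Nantes -> Toulouse: max(7, 5, 5) = 7
Strasbourg -> Nice -> Nantes -> Dijon -> Bordeaux -> Marseille -> Toulouse: max(7, 5, 4, 2, 5, 2) = 7
Strasbourg -> Nice -> Nantes -> Marseille -> Toulouse: max(7, 5, 2, 2) = 7
Strasbourg -> Nice -> Marseille -> Bordeaux -> Dijon -> Nantes -> Toulouse: max(7, 5, 5, 2, 4, 5) = 7
Strasbourg -> Nice -> Nantes -> Bordeaux -> Marseille -> Toulouse: max(7, 5, 2, 5, 2) = 7
Best route has worst link 7%.

7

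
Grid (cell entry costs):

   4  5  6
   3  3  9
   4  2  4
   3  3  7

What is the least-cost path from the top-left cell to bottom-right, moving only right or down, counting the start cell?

22

Best path: [0,0] -> [1,0] -> [1,1] -> [2,1] -> [3,1] -> [3,2]
Cost: 4 + 3 + 3 + 2 + 3 + 7 = 22
For comparison, the top-then-right route costs 35.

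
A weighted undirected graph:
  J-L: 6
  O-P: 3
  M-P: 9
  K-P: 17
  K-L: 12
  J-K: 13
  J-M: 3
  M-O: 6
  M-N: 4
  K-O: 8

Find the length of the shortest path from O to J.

9

A few of the O→J routes:
O → K → J: 8 + 13 = 21
O → M → J: 6 + 3 = 9
O → P → M → J: 3 + 9 + 3 = 15
Shortest: 9.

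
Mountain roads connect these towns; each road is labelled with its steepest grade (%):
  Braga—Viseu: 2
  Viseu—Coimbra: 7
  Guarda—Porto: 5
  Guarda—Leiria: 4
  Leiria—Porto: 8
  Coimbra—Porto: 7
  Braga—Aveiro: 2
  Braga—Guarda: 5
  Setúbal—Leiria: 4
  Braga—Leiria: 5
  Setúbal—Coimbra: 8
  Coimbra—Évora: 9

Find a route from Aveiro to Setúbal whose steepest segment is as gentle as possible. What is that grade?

5

A few of the Aveiro→Setúbal routes:
Aveiro→Braga→Viseu→Coimbra→Porto→Guarda→Leiria→Setúbal: max(2, 2, 7, 7, 5, 4, 4) = 7
Aveiro→Braga→Leiria→Setúbal: max(2, 5, 4) = 5
Aveiro→Braga→Guarda→Porto→Coimbra→Setúbal: max(2, 5, 5, 7, 8) = 8
Aveiro→Braga→Guarda→Leiria→Setúbal: max(2, 5, 4, 4) = 5
Aveiro→Braga→Guarda→Leiria→Porto→Coimbra→Setúbal: max(2, 5, 4, 8, 7, 8) = 8
The minimum achievable maximum is 5%.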